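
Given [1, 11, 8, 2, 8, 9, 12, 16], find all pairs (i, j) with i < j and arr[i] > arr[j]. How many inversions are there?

Finding inversions in [1, 11, 8, 2, 8, 9, 12, 16]:

(1, 2): arr[1]=11 > arr[2]=8
(1, 3): arr[1]=11 > arr[3]=2
(1, 4): arr[1]=11 > arr[4]=8
(1, 5): arr[1]=11 > arr[5]=9
(2, 3): arr[2]=8 > arr[3]=2

Total inversions: 5

The array has 5 inversion(s): (1,2), (1,3), (1,4), (1,5), (2,3). Each pair (i,j) satisfies i < j and arr[i] > arr[j].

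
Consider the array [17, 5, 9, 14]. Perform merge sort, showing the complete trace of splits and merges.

Merge sort trace:

Split: [17, 5, 9, 14] -> [17, 5] and [9, 14]
  Split: [17, 5] -> [17] and [5]
  Merge: [17] + [5] -> [5, 17]
  Split: [9, 14] -> [9] and [14]
  Merge: [9] + [14] -> [9, 14]
Merge: [5, 17] + [9, 14] -> [5, 9, 14, 17]

Final sorted array: [5, 9, 14, 17]

The merge sort proceeds by recursively splitting the array and merging sorted halves.
After all merges, the sorted array is [5, 9, 14, 17].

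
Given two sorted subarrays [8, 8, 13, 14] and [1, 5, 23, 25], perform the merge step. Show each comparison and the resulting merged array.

Merging process:

Compare 8 vs 1: take 1 from right. Merged: [1]
Compare 8 vs 5: take 5 from right. Merged: [1, 5]
Compare 8 vs 23: take 8 from left. Merged: [1, 5, 8]
Compare 8 vs 23: take 8 from left. Merged: [1, 5, 8, 8]
Compare 13 vs 23: take 13 from left. Merged: [1, 5, 8, 8, 13]
Compare 14 vs 23: take 14 from left. Merged: [1, 5, 8, 8, 13, 14]
Append remaining from right: [23, 25]. Merged: [1, 5, 8, 8, 13, 14, 23, 25]

Final merged array: [1, 5, 8, 8, 13, 14, 23, 25]
Total comparisons: 6

The merged array is [1, 5, 8, 8, 13, 14, 23, 25], requiring 6 comparisons. The merge step runs in O(n) time where n is the total number of elements.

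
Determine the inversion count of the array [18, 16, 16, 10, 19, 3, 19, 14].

Finding inversions in [18, 16, 16, 10, 19, 3, 19, 14]:

(0, 1): arr[0]=18 > arr[1]=16
(0, 2): arr[0]=18 > arr[2]=16
(0, 3): arr[0]=18 > arr[3]=10
(0, 5): arr[0]=18 > arr[5]=3
(0, 7): arr[0]=18 > arr[7]=14
(1, 3): arr[1]=16 > arr[3]=10
(1, 5): arr[1]=16 > arr[5]=3
(1, 7): arr[1]=16 > arr[7]=14
(2, 3): arr[2]=16 > arr[3]=10
(2, 5): arr[2]=16 > arr[5]=3
(2, 7): arr[2]=16 > arr[7]=14
(3, 5): arr[3]=10 > arr[5]=3
(4, 5): arr[4]=19 > arr[5]=3
(4, 7): arr[4]=19 > arr[7]=14
(6, 7): arr[6]=19 > arr[7]=14

Total inversions: 15

The array has 15 inversion(s): (0,1), (0,2), (0,3), (0,5), (0,7), (1,3), (1,5), (1,7), (2,3), (2,5), (2,7), (3,5), (4,5), (4,7), (6,7). Each pair (i,j) satisfies i < j and arr[i] > arr[j].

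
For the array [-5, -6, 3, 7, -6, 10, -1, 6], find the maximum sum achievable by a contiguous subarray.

Using Kadane's algorithm on [-5, -6, 3, 7, -6, 10, -1, 6]:

Scanning through the array:
Position 1 (value -6): max_ending_here = -6, max_so_far = -5
Position 2 (value 3): max_ending_here = 3, max_so_far = 3
Position 3 (value 7): max_ending_here = 10, max_so_far = 10
Position 4 (value -6): max_ending_here = 4, max_so_far = 10
Position 5 (value 10): max_ending_here = 14, max_so_far = 14
Position 6 (value -1): max_ending_here = 13, max_so_far = 14
Position 7 (value 6): max_ending_here = 19, max_so_far = 19

Maximum subarray: [3, 7, -6, 10, -1, 6]
Maximum sum: 19

The maximum subarray is [3, 7, -6, 10, -1, 6] with sum 19. This subarray runs from index 2 to index 7.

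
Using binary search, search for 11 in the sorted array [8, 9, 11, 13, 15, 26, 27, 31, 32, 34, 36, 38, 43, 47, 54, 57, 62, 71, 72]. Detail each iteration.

Binary search for 11 in [8, 9, 11, 13, 15, 26, 27, 31, 32, 34, 36, 38, 43, 47, 54, 57, 62, 71, 72]:

lo=0, hi=18, mid=9, arr[mid]=34 -> 34 > 11, search left half
lo=0, hi=8, mid=4, arr[mid]=15 -> 15 > 11, search left half
lo=0, hi=3, mid=1, arr[mid]=9 -> 9 < 11, search right half
lo=2, hi=3, mid=2, arr[mid]=11 -> Found target at index 2!

Binary search finds 11 at index 2 after 4 comparisons. The search repeatedly halves the search space by comparing with the middle element.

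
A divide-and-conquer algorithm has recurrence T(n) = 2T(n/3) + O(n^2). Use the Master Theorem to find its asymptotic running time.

Master Theorem for T(n) = 2T(n/3) + O(n^2):

a = 2, b = 3, c = 2
log_b(a) = log_3(2) = 0.6309

Case 3: c = 2 > log_3(2) = 0.6309
T(n) = O(n^2) = O(n^2)

For T(n) = 2T(n/3) + O(n^2): log_3(2) = 0.6309. This is Case 3 of the Master Theorem (c > log_b(a), work dominated by root), giving O(n^2).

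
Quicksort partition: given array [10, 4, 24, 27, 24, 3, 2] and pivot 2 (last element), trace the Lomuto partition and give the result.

Lomuto partition with pivot = 2:

Initial array: [10, 4, 24, 27, 24, 3, 2]

arr[0]=10 > 2: no swap
arr[1]=4 > 2: no swap
arr[2]=24 > 2: no swap
arr[3]=27 > 2: no swap
arr[4]=24 > 2: no swap
arr[5]=3 > 2: no swap

Place pivot at position 0: [2, 4, 24, 27, 24, 3, 10]
Pivot position: 0

After partitioning with pivot 2, the array becomes [2, 4, 24, 27, 24, 3, 10]. The pivot is placed at index 0. All elements to the left of the pivot are <= 2, and all elements to the right are > 2.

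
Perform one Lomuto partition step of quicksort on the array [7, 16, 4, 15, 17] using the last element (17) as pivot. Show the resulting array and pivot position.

Lomuto partition with pivot = 17:

Initial array: [7, 16, 4, 15, 17]

arr[0]=7 <= 17: swap with position 0, array becomes [7, 16, 4, 15, 17]
arr[1]=16 <= 17: swap with position 1, array becomes [7, 16, 4, 15, 17]
arr[2]=4 <= 17: swap with position 2, array becomes [7, 16, 4, 15, 17]
arr[3]=15 <= 17: swap with position 3, array becomes [7, 16, 4, 15, 17]

Place pivot at position 4: [7, 16, 4, 15, 17]
Pivot position: 4

After partitioning with pivot 17, the array becomes [7, 16, 4, 15, 17]. The pivot is placed at index 4. All elements to the left of the pivot are <= 17, and all elements to the right are > 17.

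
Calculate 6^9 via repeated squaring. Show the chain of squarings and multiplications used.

Computing 6^9 by squaring (build up from 6^1; each line after the first costs one multiplication):

6^1 = 6
6^2 = (6^1)^2 = 6^2 = 36
6^4 = (6^2)^2 = 36^2 = 1296
6^8 = (6^4)^2 = 1296^2 = 1679616
6^9 = 6 * 6^8 = 6 * 1679616 = 10077696

Result: 10077696
Multiplications needed: 4 (4 lines after 6^1)

6^9 = 10077696. Using exponentiation by squaring, this requires 4 multiplications. The key idea: if the exponent is even, square the half-power; if odd, multiply by the base once.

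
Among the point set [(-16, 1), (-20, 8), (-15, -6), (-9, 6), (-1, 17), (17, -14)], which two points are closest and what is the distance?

Computing all pairwise distances among 6 points:

d((-16, 1), (-20, 8)) = 8.0623
d((-16, 1), (-15, -6)) = 7.0711 <-- minimum
d((-16, 1), (-9, 6)) = 8.6023
d((-16, 1), (-1, 17)) = 21.9317
d((-16, 1), (17, -14)) = 36.2491
d((-20, 8), (-15, -6)) = 14.8661
d((-20, 8), (-9, 6)) = 11.1803
d((-20, 8), (-1, 17)) = 21.0238
d((-20, 8), (17, -14)) = 43.0465
d((-15, -6), (-9, 6)) = 13.4164
d((-15, -6), (-1, 17)) = 26.9258
d((-15, -6), (17, -14)) = 32.9848
d((-9, 6), (-1, 17)) = 13.6015
d((-9, 6), (17, -14)) = 32.8024
d((-1, 17), (17, -14)) = 35.8469

Closest pair: (-16, 1) and (-15, -6) with distance 7.0711

The closest pair is (-16, 1) and (-15, -6) with Euclidean distance 7.0711. For 6 points, brute-force pairwise comparison is shown above. For large n, the divide-and-conquer algorithm (sort by x, recurse on halves, check the dividing strip) achieves O(n log n).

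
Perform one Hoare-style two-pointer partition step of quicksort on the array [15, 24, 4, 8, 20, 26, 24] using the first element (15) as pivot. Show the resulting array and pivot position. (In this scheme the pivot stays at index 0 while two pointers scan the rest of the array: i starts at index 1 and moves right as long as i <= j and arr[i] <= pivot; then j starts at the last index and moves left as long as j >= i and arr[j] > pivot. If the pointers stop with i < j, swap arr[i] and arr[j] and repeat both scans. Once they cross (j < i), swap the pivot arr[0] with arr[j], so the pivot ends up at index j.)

Hoare-style two-pointer partition with pivot = 15:

Initial array: [15, 24, 4, 8, 20, 26, 24]

Pointers start at i = 1, j = 6.
i stops at index 1 (arr[1]=24 > 15), j stops at index 3 (arr[3]=8 <= 15): swap arr[1] and arr[3], array becomes [15, 8, 4, 24, 20, 26, 24]
i ends at 3, j ends at 2: the pointers have crossed (j < i), so scanning stops.

Swap pivot arr[0] with arr[2] to place pivot at position 2: [4, 8, 15, 24, 20, 26, 24]
Pivot position: 2

After partitioning with pivot 15, the array becomes [4, 8, 15, 24, 20, 26, 24]. The pivot is placed at index 2. All elements to the left of the pivot are <= 15, and all elements to the right are > 15.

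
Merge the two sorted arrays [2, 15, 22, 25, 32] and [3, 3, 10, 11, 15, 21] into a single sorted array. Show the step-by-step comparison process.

Merging process:

Compare 2 vs 3: take 2 from left. Merged: [2]
Compare 15 vs 3: take 3 from right. Merged: [2, 3]
Compare 15 vs 3: take 3 from right. Merged: [2, 3, 3]
Compare 15 vs 10: take 10 from right. Merged: [2, 3, 3, 10]
Compare 15 vs 11: take 11 from right. Merged: [2, 3, 3, 10, 11]
Compare 15 vs 15: take 15 from left. Merged: [2, 3, 3, 10, 11, 15]
Compare 22 vs 15: take 15 from right. Merged: [2, 3, 3, 10, 11, 15, 15]
Compare 22 vs 21: take 21 from right. Merged: [2, 3, 3, 10, 11, 15, 15, 21]
Append remaining from left: [22, 25, 32]. Merged: [2, 3, 3, 10, 11, 15, 15, 21, 22, 25, 32]

Final merged array: [2, 3, 3, 10, 11, 15, 15, 21, 22, 25, 32]
Total comparisons: 8

The merged array is [2, 3, 3, 10, 11, 15, 15, 21, 22, 25, 32], requiring 8 comparisons. The merge step runs in O(n) time where n is the total number of elements.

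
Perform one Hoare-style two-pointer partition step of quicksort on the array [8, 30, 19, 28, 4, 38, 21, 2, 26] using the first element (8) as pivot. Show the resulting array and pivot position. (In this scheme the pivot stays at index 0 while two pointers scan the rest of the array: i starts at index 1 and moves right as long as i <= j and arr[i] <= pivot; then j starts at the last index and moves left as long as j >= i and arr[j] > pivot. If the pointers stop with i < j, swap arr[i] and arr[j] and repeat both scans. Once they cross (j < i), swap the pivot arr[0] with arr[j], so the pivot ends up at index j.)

Hoare-style two-pointer partition with pivot = 8:

Initial array: [8, 30, 19, 28, 4, 38, 21, 2, 26]

Pointers start at i = 1, j = 8.
i stops at index 1 (arr[1]=30 > 8), j stops at index 7 (arr[7]=2 <= 8): swap arr[1] and arr[7], array becomes [8, 2, 19, 28, 4, 38, 21, 30, 26]
i stops at index 2 (arr[2]=19 > 8), j stops at index 4 (arr[4]=4 <= 8): swap arr[2] and arr[4], array becomes [8, 2, 4, 28, 19, 38, 21, 30, 26]
i ends at 3, j ends at 2: the pointers have crossed (j < i), so scanning stops.

Swap pivot arr[0] with arr[2] to place pivot at position 2: [4, 2, 8, 28, 19, 38, 21, 30, 26]
Pivot position: 2

After partitioning with pivot 8, the array becomes [4, 2, 8, 28, 19, 38, 21, 30, 26]. The pivot is placed at index 2. All elements to the left of the pivot are <= 8, and all elements to the right are > 8.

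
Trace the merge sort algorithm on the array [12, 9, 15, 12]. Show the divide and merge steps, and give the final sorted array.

Merge sort trace:

Split: [12, 9, 15, 12] -> [12, 9] and [15, 12]
  Split: [12, 9] -> [12] and [9]
  Merge: [12] + [9] -> [9, 12]
  Split: [15, 12] -> [15] and [12]
  Merge: [15] + [12] -> [12, 15]
Merge: [9, 12] + [12, 15] -> [9, 12, 12, 15]

Final sorted array: [9, 12, 12, 15]

The merge sort proceeds by recursively splitting the array and merging sorted halves.
After all merges, the sorted array is [9, 12, 12, 15].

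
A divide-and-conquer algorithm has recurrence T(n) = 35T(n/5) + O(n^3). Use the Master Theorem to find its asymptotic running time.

Master Theorem for T(n) = 35T(n/5) + O(n^3):

a = 35, b = 5, c = 3
log_b(a) = log_5(35) = 2.2091

Case 3: c = 3 > log_5(35) = 2.2091
T(n) = O(n^3) = O(n^3)

For T(n) = 35T(n/5) + O(n^3): log_5(35) = 2.2091. This is Case 3 of the Master Theorem (c > log_b(a), work dominated by root), giving O(n^3).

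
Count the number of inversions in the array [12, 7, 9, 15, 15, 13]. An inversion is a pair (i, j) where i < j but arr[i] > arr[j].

Finding inversions in [12, 7, 9, 15, 15, 13]:

(0, 1): arr[0]=12 > arr[1]=7
(0, 2): arr[0]=12 > arr[2]=9
(3, 5): arr[3]=15 > arr[5]=13
(4, 5): arr[4]=15 > arr[5]=13

Total inversions: 4

The array has 4 inversion(s): (0,1), (0,2), (3,5), (4,5). Each pair (i,j) satisfies i < j and arr[i] > arr[j].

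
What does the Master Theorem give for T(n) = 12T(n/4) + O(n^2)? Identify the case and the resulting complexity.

Master Theorem for T(n) = 12T(n/4) + O(n^2):

a = 12, b = 4, c = 2
log_b(a) = log_4(12) = 1.7925

Case 3: c = 2 > log_4(12) = 1.7925
T(n) = O(n^2) = O(n^2)

For T(n) = 12T(n/4) + O(n^2): log_4(12) = 1.7925. This is Case 3 of the Master Theorem (c > log_b(a), work dominated by root), giving O(n^2).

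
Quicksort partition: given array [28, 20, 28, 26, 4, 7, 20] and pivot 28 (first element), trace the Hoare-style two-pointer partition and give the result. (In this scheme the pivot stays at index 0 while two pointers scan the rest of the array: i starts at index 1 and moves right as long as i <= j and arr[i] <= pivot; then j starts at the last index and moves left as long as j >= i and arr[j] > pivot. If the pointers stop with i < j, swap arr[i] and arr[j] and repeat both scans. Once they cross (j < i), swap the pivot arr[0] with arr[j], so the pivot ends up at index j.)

Hoare-style two-pointer partition with pivot = 28:

Initial array: [28, 20, 28, 26, 4, 7, 20]

Pointers start at i = 1, j = 6.
i ends at 7, j ends at 6: the pointers have crossed (j < i), so scanning stops.

Swap pivot arr[0] with arr[6] to place pivot at position 6: [20, 20, 28, 26, 4, 7, 28]
Pivot position: 6

After partitioning with pivot 28, the array becomes [20, 20, 28, 26, 4, 7, 28]. The pivot is placed at index 6. All elements to the left of the pivot are <= 28, and all elements to the right are > 28.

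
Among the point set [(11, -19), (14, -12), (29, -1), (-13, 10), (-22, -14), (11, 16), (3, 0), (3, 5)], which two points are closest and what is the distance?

Computing all pairwise distances among 8 points:

d((11, -19), (14, -12)) = 7.6158
d((11, -19), (29, -1)) = 25.4558
d((11, -19), (-13, 10)) = 37.6431
d((11, -19), (-22, -14)) = 33.3766
d((11, -19), (11, 16)) = 35.0
d((11, -19), (3, 0)) = 20.6155
d((11, -19), (3, 5)) = 25.2982
d((14, -12), (29, -1)) = 18.6011
d((14, -12), (-13, 10)) = 34.8281
d((14, -12), (-22, -14)) = 36.0555
d((14, -12), (11, 16)) = 28.1603
d((14, -12), (3, 0)) = 16.2788
d((14, -12), (3, 5)) = 20.2485
d((29, -1), (-13, 10)) = 43.4166
d((29, -1), (-22, -14)) = 52.6308
d((29, -1), (11, 16)) = 24.7588
d((29, -1), (3, 0)) = 26.0192
d((29, -1), (3, 5)) = 26.6833
d((-13, 10), (-22, -14)) = 25.632
d((-13, 10), (11, 16)) = 24.7386
d((-13, 10), (3, 0)) = 18.868
d((-13, 10), (3, 5)) = 16.7631
d((-22, -14), (11, 16)) = 44.5982
d((-22, -14), (3, 0)) = 28.6531
d((-22, -14), (3, 5)) = 31.4006
d((11, 16), (3, 0)) = 17.8885
d((11, 16), (3, 5)) = 13.6015
d((3, 0), (3, 5)) = 5.0 <-- minimum

Closest pair: (3, 0) and (3, 5) with distance 5.0

The closest pair is (3, 0) and (3, 5) with Euclidean distance 5.0. For 8 points, brute-force pairwise comparison is shown above. For large n, the divide-and-conquer algorithm (sort by x, recurse on halves, check the dividing strip) achieves O(n log n).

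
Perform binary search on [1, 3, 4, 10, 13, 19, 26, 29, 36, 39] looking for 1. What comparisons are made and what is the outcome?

Binary search for 1 in [1, 3, 4, 10, 13, 19, 26, 29, 36, 39]:

lo=0, hi=9, mid=4, arr[mid]=13 -> 13 > 1, search left half
lo=0, hi=3, mid=1, arr[mid]=3 -> 3 > 1, search left half
lo=0, hi=0, mid=0, arr[mid]=1 -> Found target at index 0!

Binary search finds 1 at index 0 after 3 comparisons. The search repeatedly halves the search space by comparing with the middle element.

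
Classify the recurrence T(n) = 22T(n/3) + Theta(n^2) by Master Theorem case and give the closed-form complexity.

Master Theorem for T(n) = 22T(n/3) + O(n^2):

a = 22, b = 3, c = 2
log_b(a) = log_3(22) = 2.8136

Case 1: c = 2 < log_3(22) = 2.8136
T(n) = O(n^(log_3 22))

For T(n) = 22T(n/3) + O(n^2): log_3(22) = 2.8136. This is Case 1 of the Master Theorem (c < log_b(a), work dominated by leaves), giving O(n^(log_3 22)).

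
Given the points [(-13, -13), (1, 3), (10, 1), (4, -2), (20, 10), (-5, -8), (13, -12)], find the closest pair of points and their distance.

Computing all pairwise distances among 7 points:

d((-13, -13), (1, 3)) = 21.2603
d((-13, -13), (10, 1)) = 26.9258
d((-13, -13), (4, -2)) = 20.2485
d((-13, -13), (20, 10)) = 40.2244
d((-13, -13), (-5, -8)) = 9.434
d((-13, -13), (13, -12)) = 26.0192
d((1, 3), (10, 1)) = 9.2195
d((1, 3), (4, -2)) = 5.831 <-- minimum
d((1, 3), (20, 10)) = 20.2485
d((1, 3), (-5, -8)) = 12.53
d((1, 3), (13, -12)) = 19.2094
d((10, 1), (4, -2)) = 6.7082
d((10, 1), (20, 10)) = 13.4536
d((10, 1), (-5, -8)) = 17.4929
d((10, 1), (13, -12)) = 13.3417
d((4, -2), (20, 10)) = 20.0
d((4, -2), (-5, -8)) = 10.8167
d((4, -2), (13, -12)) = 13.4536
d((20, 10), (-5, -8)) = 30.8058
d((20, 10), (13, -12)) = 23.0868
d((-5, -8), (13, -12)) = 18.4391

Closest pair: (1, 3) and (4, -2) with distance 5.831

The closest pair is (1, 3) and (4, -2) with Euclidean distance 5.831. For 7 points, brute-force pairwise comparison is shown above. For large n, the divide-and-conquer algorithm (sort by x, recurse on halves, check the dividing strip) achieves O(n log n).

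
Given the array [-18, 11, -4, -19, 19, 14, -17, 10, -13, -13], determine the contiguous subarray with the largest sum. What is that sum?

Using Kadane's algorithm on [-18, 11, -4, -19, 19, 14, -17, 10, -13, -13]:

Scanning through the array:
Position 1 (value 11): max_ending_here = 11, max_so_far = 11
Position 2 (value -4): max_ending_here = 7, max_so_far = 11
Position 3 (value -19): max_ending_here = -12, max_so_far = 11
Position 4 (value 19): max_ending_here = 19, max_so_far = 19
Position 5 (value 14): max_ending_here = 33, max_so_far = 33
Position 6 (value -17): max_ending_here = 16, max_so_far = 33
Position 7 (value 10): max_ending_here = 26, max_so_far = 33
Position 8 (value -13): max_ending_here = 13, max_so_far = 33
Position 9 (value -13): max_ending_here = 0, max_so_far = 33

Maximum subarray: [19, 14]
Maximum sum: 33

The maximum subarray is [19, 14] with sum 33. This subarray runs from index 4 to index 5.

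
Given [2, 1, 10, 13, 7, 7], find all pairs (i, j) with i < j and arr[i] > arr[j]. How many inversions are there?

Finding inversions in [2, 1, 10, 13, 7, 7]:

(0, 1): arr[0]=2 > arr[1]=1
(2, 4): arr[2]=10 > arr[4]=7
(2, 5): arr[2]=10 > arr[5]=7
(3, 4): arr[3]=13 > arr[4]=7
(3, 5): arr[3]=13 > arr[5]=7

Total inversions: 5

The array has 5 inversion(s): (0,1), (2,4), (2,5), (3,4), (3,5). Each pair (i,j) satisfies i < j and arr[i] > arr[j].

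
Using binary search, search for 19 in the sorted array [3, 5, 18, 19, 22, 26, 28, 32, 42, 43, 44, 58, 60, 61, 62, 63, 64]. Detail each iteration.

Binary search for 19 in [3, 5, 18, 19, 22, 26, 28, 32, 42, 43, 44, 58, 60, 61, 62, 63, 64]:

lo=0, hi=16, mid=8, arr[mid]=42 -> 42 > 19, search left half
lo=0, hi=7, mid=3, arr[mid]=19 -> Found target at index 3!

Binary search finds 19 at index 3 after 2 comparisons. The search repeatedly halves the search space by comparing with the middle element.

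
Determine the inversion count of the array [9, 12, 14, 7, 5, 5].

Finding inversions in [9, 12, 14, 7, 5, 5]:

(0, 3): arr[0]=9 > arr[3]=7
(0, 4): arr[0]=9 > arr[4]=5
(0, 5): arr[0]=9 > arr[5]=5
(1, 3): arr[1]=12 > arr[3]=7
(1, 4): arr[1]=12 > arr[4]=5
(1, 5): arr[1]=12 > arr[5]=5
(2, 3): arr[2]=14 > arr[3]=7
(2, 4): arr[2]=14 > arr[4]=5
(2, 5): arr[2]=14 > arr[5]=5
(3, 4): arr[3]=7 > arr[4]=5
(3, 5): arr[3]=7 > arr[5]=5

Total inversions: 11

The array has 11 inversion(s): (0,3), (0,4), (0,5), (1,3), (1,4), (1,5), (2,3), (2,4), (2,5), (3,4), (3,5). Each pair (i,j) satisfies i < j and arr[i] > arr[j].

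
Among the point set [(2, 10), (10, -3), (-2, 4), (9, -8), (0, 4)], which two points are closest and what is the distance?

Computing all pairwise distances among 5 points:

d((2, 10), (10, -3)) = 15.2643
d((2, 10), (-2, 4)) = 7.2111
d((2, 10), (9, -8)) = 19.3132
d((2, 10), (0, 4)) = 6.3246
d((10, -3), (-2, 4)) = 13.8924
d((10, -3), (9, -8)) = 5.099
d((10, -3), (0, 4)) = 12.2066
d((-2, 4), (9, -8)) = 16.2788
d((-2, 4), (0, 4)) = 2.0 <-- minimum
d((9, -8), (0, 4)) = 15.0

Closest pair: (-2, 4) and (0, 4) with distance 2.0

The closest pair is (-2, 4) and (0, 4) with Euclidean distance 2.0. For 5 points, brute-force pairwise comparison is shown above. For large n, the divide-and-conquer algorithm (sort by x, recurse on halves, check the dividing strip) achieves O(n log n).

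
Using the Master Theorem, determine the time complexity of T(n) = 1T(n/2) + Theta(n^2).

Master Theorem for T(n) = 1T(n/2) + O(n^2):

a = 1, b = 2, c = 2
log_b(a) = log_2(1) = 0.0000

Case 3: c = 2 > log_2(1) = 0.0000
T(n) = O(n^2) = O(n^2)

For T(n) = 1T(n/2) + O(n^2): log_2(1) = 0.0000. This is Case 3 of the Master Theorem (c > log_b(a), work dominated by root), giving O(n^2).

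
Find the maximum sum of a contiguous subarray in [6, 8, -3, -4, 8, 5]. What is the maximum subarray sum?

Using Kadane's algorithm on [6, 8, -3, -4, 8, 5]:

Scanning through the array:
Position 1 (value 8): max_ending_here = 14, max_so_far = 14
Position 2 (value -3): max_ending_here = 11, max_so_far = 14
Position 3 (value -4): max_ending_here = 7, max_so_far = 14
Position 4 (value 8): max_ending_here = 15, max_so_far = 15
Position 5 (value 5): max_ending_here = 20, max_so_far = 20

Maximum subarray: [6, 8, -3, -4, 8, 5]
Maximum sum: 20

The maximum subarray is [6, 8, -3, -4, 8, 5] with sum 20. This subarray runs from index 0 to index 5.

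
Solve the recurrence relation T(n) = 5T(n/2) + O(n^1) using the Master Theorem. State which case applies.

Master Theorem for T(n) = 5T(n/2) + O(n^1):

a = 5, b = 2, c = 1
log_b(a) = log_2(5) = 2.3219

Case 1: c = 1 < log_2(5) = 2.3219
T(n) = O(n^(log_2 5))

For T(n) = 5T(n/2) + O(n^1): log_2(5) = 2.3219. This is Case 1 of the Master Theorem (c < log_b(a), work dominated by leaves), giving O(n^(log_2 5)).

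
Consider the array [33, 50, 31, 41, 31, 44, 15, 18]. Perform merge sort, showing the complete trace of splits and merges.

Merge sort trace:

Split: [33, 50, 31, 41, 31, 44, 15, 18] -> [33, 50, 31, 41] and [31, 44, 15, 18]
  Split: [33, 50, 31, 41] -> [33, 50] and [31, 41]
    Split: [33, 50] -> [33] and [50]
    Merge: [33] + [50] -> [33, 50]
    Split: [31, 41] -> [31] and [41]
    Merge: [31] + [41] -> [31, 41]
  Merge: [33, 50] + [31, 41] -> [31, 33, 41, 50]
  Split: [31, 44, 15, 18] -> [31, 44] and [15, 18]
    Split: [31, 44] -> [31] and [44]
    Merge: [31] + [44] -> [31, 44]
    Split: [15, 18] -> [15] and [18]
    Merge: [15] + [18] -> [15, 18]
  Merge: [31, 44] + [15, 18] -> [15, 18, 31, 44]
Merge: [31, 33, 41, 50] + [15, 18, 31, 44] -> [15, 18, 31, 31, 33, 41, 44, 50]

Final sorted array: [15, 18, 31, 31, 33, 41, 44, 50]

The merge sort proceeds by recursively splitting the array and merging sorted halves.
After all merges, the sorted array is [15, 18, 31, 31, 33, 41, 44, 50].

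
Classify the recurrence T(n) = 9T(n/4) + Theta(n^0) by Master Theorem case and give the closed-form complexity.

Master Theorem for T(n) = 9T(n/4) + O(n^0):

a = 9, b = 4, c = 0
log_b(a) = log_4(9) = 1.5850

Case 1: c = 0 < log_4(9) = 1.5850
T(n) = O(n^(log_4 9))

For T(n) = 9T(n/4) + O(n^0): log_4(9) = 1.5850. This is Case 1 of the Master Theorem (c < log_b(a), work dominated by leaves), giving O(n^(log_4 9)).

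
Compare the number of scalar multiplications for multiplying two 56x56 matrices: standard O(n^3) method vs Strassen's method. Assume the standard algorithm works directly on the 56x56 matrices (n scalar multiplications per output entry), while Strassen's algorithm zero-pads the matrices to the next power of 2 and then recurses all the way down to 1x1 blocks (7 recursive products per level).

Matrix multiplication for 56x56 matrices:

Strassen's algorithm requires power-of-2 dimensions. Pad 56x56 to 64x64 (next power of 2).

Standard algorithm: 56^3 = 175616 multiplications
Strassen's algorithm: 7^(log2(64)) = 7^6 = 117649 multiplications
Savings: 175616 - 117649 = 57967 multiplications

Standard: 175616 multiplications (56^3). Strassen: 117649 multiplications (7^6, after padding to 64x64). Strassen reduces 8 recursive multiplications to 7 at each level.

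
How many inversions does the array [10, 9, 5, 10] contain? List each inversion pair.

Finding inversions in [10, 9, 5, 10]:

(0, 1): arr[0]=10 > arr[1]=9
(0, 2): arr[0]=10 > arr[2]=5
(1, 2): arr[1]=9 > arr[2]=5

Total inversions: 3

The array has 3 inversion(s): (0,1), (0,2), (1,2). Each pair (i,j) satisfies i < j and arr[i] > arr[j].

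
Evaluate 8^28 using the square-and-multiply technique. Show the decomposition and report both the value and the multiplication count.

Computing 8^28 by squaring (build up from 8^1; each line after the first costs one multiplication):

8^1 = 8
8^2 = (8^1)^2 = 8^2 = 64
8^3 = 8 * 8^2 = 8 * 64 = 512
8^6 = (8^3)^2 = 512^2 = 262144
8^7 = 8 * 8^6 = 8 * 262144 = 2097152
8^14 = (8^7)^2 = 2097152^2 = 4398046511104
8^28 = (8^14)^2 = 4398046511104^2 = 19342813113834066795298816

Result: 19342813113834066795298816
Multiplications needed: 6 (6 lines after 8^1)

8^28 = 19342813113834066795298816. Using exponentiation by squaring, this requires 6 multiplications. The key idea: if the exponent is even, square the half-power; if odd, multiply by the base once.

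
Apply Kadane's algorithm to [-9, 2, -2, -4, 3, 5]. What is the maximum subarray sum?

Using Kadane's algorithm on [-9, 2, -2, -4, 3, 5]:

Scanning through the array:
Position 1 (value 2): max_ending_here = 2, max_so_far = 2
Position 2 (value -2): max_ending_here = 0, max_so_far = 2
Position 3 (value -4): max_ending_here = -4, max_so_far = 2
Position 4 (value 3): max_ending_here = 3, max_so_far = 3
Position 5 (value 5): max_ending_here = 8, max_so_far = 8

Maximum subarray: [3, 5]
Maximum sum: 8

The maximum subarray is [3, 5] with sum 8. This subarray runs from index 4 to index 5.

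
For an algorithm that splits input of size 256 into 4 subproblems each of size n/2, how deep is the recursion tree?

For divide and conquer with division factor 2:

Problem sizes at each level:
Level 0: 256
Level 1: 128
Level 2: 64
Level 3: 32
Level 4: 16
Level 5: 8
Level 6: 4
Level 7: 2
Level 8: 1

The root is level 0 and the size-1 base case is level 8 (the tree spans levels 0 through 8, i.e. 9 levels counting the root), so the depth is the number of divisions: log_2(256) = 8

The recursion tree depth is log_2(256) = 8. At each level, the problem size is divided by 2, so it takes 8 divisions to reduce to a base case of size 1. The algorithm makes 4 recursive calls at each level.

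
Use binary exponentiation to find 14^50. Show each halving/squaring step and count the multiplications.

Computing 14^50 by squaring (build up from 14^1; each line after the first costs one multiplication):

14^1 = 14
14^2 = (14^1)^2 = 14^2 = 196
14^3 = 14 * 14^2 = 14 * 196 = 2744
14^6 = (14^3)^2 = 2744^2 = 7529536
14^12 = (14^6)^2 = 7529536^2 = 56693912375296
14^24 = (14^12)^2 = 56693912375296^2 = 3214199700417740936751087616
14^25 = 14 * 14^24 = 14 * 3214199700417740936751087616 = 44998795805848373114515226624
14^50 = (14^25)^2 = 44998795805848373114515226624^2 = 2024891623976437135118764865774783290467102632746078437376

Result: 2024891623976437135118764865774783290467102632746078437376
Multiplications needed: 7 (7 lines after 14^1)

14^50 = 2024891623976437135118764865774783290467102632746078437376. Using exponentiation by squaring, this requires 7 multiplications. The key idea: if the exponent is even, square the half-power; if odd, multiply by the base once.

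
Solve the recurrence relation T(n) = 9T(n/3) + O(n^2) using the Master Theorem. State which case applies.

Master Theorem for T(n) = 9T(n/3) + O(n^2):

a = 9, b = 3, c = 2
log_b(a) = log_3(9) = 2.0000

Case 2: c = 2 = log_3(9) = 2.0000
T(n) = O(n^2 log n) = O(n^2 log n)

For T(n) = 9T(n/3) + O(n^2): log_3(9) = 2.0000. This is Case 2 of the Master Theorem (c = log_b(a), equal work at all levels), giving O(n^2 log n).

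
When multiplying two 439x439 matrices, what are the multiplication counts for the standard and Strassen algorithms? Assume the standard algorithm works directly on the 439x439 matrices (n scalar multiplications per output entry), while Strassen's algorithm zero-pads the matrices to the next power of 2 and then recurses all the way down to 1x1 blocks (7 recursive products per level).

Matrix multiplication for 439x439 matrices:

Strassen's algorithm requires power-of-2 dimensions. Pad 439x439 to 512x512 (next power of 2).

Standard algorithm: 439^3 = 84604519 multiplications
Strassen's algorithm: 7^(log2(512)) = 7^9 = 40353607 multiplications
Savings: 84604519 - 40353607 = 44250912 multiplications

Standard: 84604519 multiplications (439^3). Strassen: 40353607 multiplications (7^9, after padding to 512x512). Strassen reduces 8 recursive multiplications to 7 at each level.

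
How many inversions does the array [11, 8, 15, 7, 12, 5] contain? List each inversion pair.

Finding inversions in [11, 8, 15, 7, 12, 5]:

(0, 1): arr[0]=11 > arr[1]=8
(0, 3): arr[0]=11 > arr[3]=7
(0, 5): arr[0]=11 > arr[5]=5
(1, 3): arr[1]=8 > arr[3]=7
(1, 5): arr[1]=8 > arr[5]=5
(2, 3): arr[2]=15 > arr[3]=7
(2, 4): arr[2]=15 > arr[4]=12
(2, 5): arr[2]=15 > arr[5]=5
(3, 5): arr[3]=7 > arr[5]=5
(4, 5): arr[4]=12 > arr[5]=5

Total inversions: 10

The array has 10 inversion(s): (0,1), (0,3), (0,5), (1,3), (1,5), (2,3), (2,4), (2,5), (3,5), (4,5). Each pair (i,j) satisfies i < j and arr[i] > arr[j].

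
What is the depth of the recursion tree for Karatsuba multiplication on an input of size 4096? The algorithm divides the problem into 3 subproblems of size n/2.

For divide and conquer with division factor 2:

Problem sizes at each level:
Level 0: 4096
Level 1: 2048
Level 2: 1024
Level 3: 512
Level 4: 256
Level 5: 128
Level 6: 64
Level 7: 32
Level 8: 16
Level 9: 8
Level 10: 4
Level 11: 2
Level 12: 1

The root is level 0 and the size-1 base case is level 12 (the tree spans levels 0 through 12, i.e. 13 levels counting the root), so the depth is the number of divisions: log_2(4096) = 12

The recursion tree depth is log_2(4096) = 12. At each level, the problem size is divided by 2, so it takes 12 divisions to reduce to a base case of size 1. The algorithm makes 3 recursive calls at each level.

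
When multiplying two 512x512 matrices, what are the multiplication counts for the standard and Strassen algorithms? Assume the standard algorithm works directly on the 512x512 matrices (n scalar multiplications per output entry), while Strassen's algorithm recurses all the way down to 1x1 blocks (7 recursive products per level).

Matrix multiplication for 512x512 matrices:

Standard algorithm: 512^3 = 134217728 multiplications
Strassen's algorithm: 7^(log2(512)) = 7^9 = 40353607 multiplications
Savings: 134217728 - 40353607 = 93864121 multiplications

Standard: 134217728 multiplications (512^3). Strassen: 40353607 multiplications (7^9). Strassen reduces 8 recursive multiplications to 7 at each level.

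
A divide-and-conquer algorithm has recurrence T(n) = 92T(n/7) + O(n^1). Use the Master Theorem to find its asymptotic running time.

Master Theorem for T(n) = 92T(n/7) + O(n^1):

a = 92, b = 7, c = 1
log_b(a) = log_7(92) = 2.3237

Case 1: c = 1 < log_7(92) = 2.3237
T(n) = O(n^(log_7 92))

For T(n) = 92T(n/7) + O(n^1): log_7(92) = 2.3237. This is Case 1 of the Master Theorem (c < log_b(a), work dominated by leaves), giving O(n^(log_7 92)).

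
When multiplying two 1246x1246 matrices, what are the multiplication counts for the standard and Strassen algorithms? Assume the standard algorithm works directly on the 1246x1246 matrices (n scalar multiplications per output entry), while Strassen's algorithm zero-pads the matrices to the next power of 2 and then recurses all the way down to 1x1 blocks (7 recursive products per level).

Matrix multiplication for 1246x1246 matrices:

Strassen's algorithm requires power-of-2 dimensions. Pad 1246x1246 to 2048x2048 (next power of 2).

Standard algorithm: 1246^3 = 1934434936 multiplications
Strassen's algorithm: 7^(log2(2048)) = 7^11 = 1977326743 multiplications
Difference: 1934434936 - 1977326743 = -42891807 (Strassen uses MORE here due to padding overhead — for small or just-over-power-of-2 n, padding can outweigh the per-level savings)

Standard: 1934434936 multiplications (1246^3). Strassen: 1977326743 multiplications (7^11, after padding to 2048x2048). Strassen reduces 8 recursive multiplications to 7 at each level.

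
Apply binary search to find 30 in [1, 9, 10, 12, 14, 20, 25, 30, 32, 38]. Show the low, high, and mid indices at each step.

Binary search for 30 in [1, 9, 10, 12, 14, 20, 25, 30, 32, 38]:

lo=0, hi=9, mid=4, arr[mid]=14 -> 14 < 30, search right half
lo=5, hi=9, mid=7, arr[mid]=30 -> Found target at index 7!

Binary search finds 30 at index 7 after 2 comparisons. The search repeatedly halves the search space by comparing with the middle element.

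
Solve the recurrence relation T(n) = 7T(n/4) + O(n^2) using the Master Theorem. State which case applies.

Master Theorem for T(n) = 7T(n/4) + O(n^2):

a = 7, b = 4, c = 2
log_b(a) = log_4(7) = 1.4037

Case 3: c = 2 > log_4(7) = 1.4037
T(n) = O(n^2) = O(n^2)

For T(n) = 7T(n/4) + O(n^2): log_4(7) = 1.4037. This is Case 3 of the Master Theorem (c > log_b(a), work dominated by root), giving O(n^2).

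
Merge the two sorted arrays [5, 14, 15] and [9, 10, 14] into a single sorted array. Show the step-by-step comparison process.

Merging process:

Compare 5 vs 9: take 5 from left. Merged: [5]
Compare 14 vs 9: take 9 from right. Merged: [5, 9]
Compare 14 vs 10: take 10 from right. Merged: [5, 9, 10]
Compare 14 vs 14: take 14 from left. Merged: [5, 9, 10, 14]
Compare 15 vs 14: take 14 from right. Merged: [5, 9, 10, 14, 14]
Append remaining from left: [15]. Merged: [5, 9, 10, 14, 14, 15]

Final merged array: [5, 9, 10, 14, 14, 15]
Total comparisons: 5

The merged array is [5, 9, 10, 14, 14, 15], requiring 5 comparisons. The merge step runs in O(n) time where n is the total number of elements.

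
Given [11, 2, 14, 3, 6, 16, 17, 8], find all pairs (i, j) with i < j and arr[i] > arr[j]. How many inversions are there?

Finding inversions in [11, 2, 14, 3, 6, 16, 17, 8]:

(0, 1): arr[0]=11 > arr[1]=2
(0, 3): arr[0]=11 > arr[3]=3
(0, 4): arr[0]=11 > arr[4]=6
(0, 7): arr[0]=11 > arr[7]=8
(2, 3): arr[2]=14 > arr[3]=3
(2, 4): arr[2]=14 > arr[4]=6
(2, 7): arr[2]=14 > arr[7]=8
(5, 7): arr[5]=16 > arr[7]=8
(6, 7): arr[6]=17 > arr[7]=8

Total inversions: 9

The array has 9 inversion(s): (0,1), (0,3), (0,4), (0,7), (2,3), (2,4), (2,7), (5,7), (6,7). Each pair (i,j) satisfies i < j and arr[i] > arr[j].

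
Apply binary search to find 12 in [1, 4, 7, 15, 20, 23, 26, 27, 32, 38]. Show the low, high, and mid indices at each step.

Binary search for 12 in [1, 4, 7, 15, 20, 23, 26, 27, 32, 38]:

lo=0, hi=9, mid=4, arr[mid]=20 -> 20 > 12, search left half
lo=0, hi=3, mid=1, arr[mid]=4 -> 4 < 12, search right half
lo=2, hi=3, mid=2, arr[mid]=7 -> 7 < 12, search right half
lo=3, hi=3, mid=3, arr[mid]=15 -> 15 > 12, search left half
lo=3 > hi=2, target 12 not found

Binary search determines that 12 is not in the array after 4 comparisons. The search space was exhausted without finding the target.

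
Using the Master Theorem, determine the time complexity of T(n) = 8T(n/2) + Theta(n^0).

Master Theorem for T(n) = 8T(n/2) + O(n^0):

a = 8, b = 2, c = 0
log_b(a) = log_2(8) = 3.0000

Case 1: c = 0 < log_2(8) = 3.0000
T(n) = O(n^(log_2 8)) = O(n^3)

For T(n) = 8T(n/2) + O(n^0): log_2(8) = 3.0000. This is Case 1 of the Master Theorem (c < log_b(a), work dominated by leaves), giving O(n^3).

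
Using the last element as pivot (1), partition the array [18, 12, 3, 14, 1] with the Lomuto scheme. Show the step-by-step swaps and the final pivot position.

Lomuto partition with pivot = 1:

Initial array: [18, 12, 3, 14, 1]

arr[0]=18 > 1: no swap
arr[1]=12 > 1: no swap
arr[2]=3 > 1: no swap
arr[3]=14 > 1: no swap

Place pivot at position 0: [1, 12, 3, 14, 18]
Pivot position: 0

After partitioning with pivot 1, the array becomes [1, 12, 3, 14, 18]. The pivot is placed at index 0. All elements to the left of the pivot are <= 1, and all elements to the right are > 1.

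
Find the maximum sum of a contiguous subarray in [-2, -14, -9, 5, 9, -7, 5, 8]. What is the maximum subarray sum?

Using Kadane's algorithm on [-2, -14, -9, 5, 9, -7, 5, 8]:

Scanning through the array:
Position 1 (value -14): max_ending_here = -14, max_so_far = -2
Position 2 (value -9): max_ending_here = -9, max_so_far = -2
Position 3 (value 5): max_ending_here = 5, max_so_far = 5
Position 4 (value 9): max_ending_here = 14, max_so_far = 14
Position 5 (value -7): max_ending_here = 7, max_so_far = 14
Position 6 (value 5): max_ending_here = 12, max_so_far = 14
Position 7 (value 8): max_ending_here = 20, max_so_far = 20

Maximum subarray: [5, 9, -7, 5, 8]
Maximum sum: 20

The maximum subarray is [5, 9, -7, 5, 8] with sum 20. This subarray runs from index 3 to index 7.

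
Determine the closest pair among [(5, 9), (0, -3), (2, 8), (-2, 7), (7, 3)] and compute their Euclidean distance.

Computing all pairwise distances among 5 points:

d((5, 9), (0, -3)) = 13.0
d((5, 9), (2, 8)) = 3.1623 <-- minimum
d((5, 9), (-2, 7)) = 7.2801
d((5, 9), (7, 3)) = 6.3246
d((0, -3), (2, 8)) = 11.1803
d((0, -3), (-2, 7)) = 10.198
d((0, -3), (7, 3)) = 9.2195
d((2, 8), (-2, 7)) = 4.1231
d((2, 8), (7, 3)) = 7.0711
d((-2, 7), (7, 3)) = 9.8489

Closest pair: (5, 9) and (2, 8) with distance 3.1623

The closest pair is (5, 9) and (2, 8) with Euclidean distance 3.1623. For 5 points, brute-force pairwise comparison is shown above. For large n, the divide-and-conquer algorithm (sort by x, recurse on halves, check the dividing strip) achieves O(n log n).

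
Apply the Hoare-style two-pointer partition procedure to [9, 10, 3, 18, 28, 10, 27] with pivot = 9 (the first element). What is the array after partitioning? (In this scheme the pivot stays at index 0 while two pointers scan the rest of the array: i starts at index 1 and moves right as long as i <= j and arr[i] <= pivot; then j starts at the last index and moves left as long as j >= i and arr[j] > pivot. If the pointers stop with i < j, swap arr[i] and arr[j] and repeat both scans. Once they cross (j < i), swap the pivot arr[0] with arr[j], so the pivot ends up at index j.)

Hoare-style two-pointer partition with pivot = 9:

Initial array: [9, 10, 3, 18, 28, 10, 27]

Pointers start at i = 1, j = 6.
i stops at index 1 (arr[1]=10 > 9), j stops at index 2 (arr[2]=3 <= 9): swap arr[1] and arr[2], array becomes [9, 3, 10, 18, 28, 10, 27]
i ends at 2, j ends at 1: the pointers have crossed (j < i), so scanning stops.

Swap pivot arr[0] with arr[1] to place pivot at position 1: [3, 9, 10, 18, 28, 10, 27]
Pivot position: 1

After partitioning with pivot 9, the array becomes [3, 9, 10, 18, 28, 10, 27]. The pivot is placed at index 1. All elements to the left of the pivot are <= 9, and all elements to the right are > 9.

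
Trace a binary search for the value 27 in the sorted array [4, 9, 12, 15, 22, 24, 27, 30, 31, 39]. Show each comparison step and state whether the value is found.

Binary search for 27 in [4, 9, 12, 15, 22, 24, 27, 30, 31, 39]:

lo=0, hi=9, mid=4, arr[mid]=22 -> 22 < 27, search right half
lo=5, hi=9, mid=7, arr[mid]=30 -> 30 > 27, search left half
lo=5, hi=6, mid=5, arr[mid]=24 -> 24 < 27, search right half
lo=6, hi=6, mid=6, arr[mid]=27 -> Found target at index 6!

Binary search finds 27 at index 6 after 4 comparisons. The search repeatedly halves the search space by comparing with the middle element.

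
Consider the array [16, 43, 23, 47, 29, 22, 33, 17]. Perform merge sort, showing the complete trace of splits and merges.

Merge sort trace:

Split: [16, 43, 23, 47, 29, 22, 33, 17] -> [16, 43, 23, 47] and [29, 22, 33, 17]
  Split: [16, 43, 23, 47] -> [16, 43] and [23, 47]
    Split: [16, 43] -> [16] and [43]
    Merge: [16] + [43] -> [16, 43]
    Split: [23, 47] -> [23] and [47]
    Merge: [23] + [47] -> [23, 47]
  Merge: [16, 43] + [23, 47] -> [16, 23, 43, 47]
  Split: [29, 22, 33, 17] -> [29, 22] and [33, 17]
    Split: [29, 22] -> [29] and [22]
    Merge: [29] + [22] -> [22, 29]
    Split: [33, 17] -> [33] and [17]
    Merge: [33] + [17] -> [17, 33]
  Merge: [22, 29] + [17, 33] -> [17, 22, 29, 33]
Merge: [16, 23, 43, 47] + [17, 22, 29, 33] -> [16, 17, 22, 23, 29, 33, 43, 47]

Final sorted array: [16, 17, 22, 23, 29, 33, 43, 47]

The merge sort proceeds by recursively splitting the array and merging sorted halves.
After all merges, the sorted array is [16, 17, 22, 23, 29, 33, 43, 47].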